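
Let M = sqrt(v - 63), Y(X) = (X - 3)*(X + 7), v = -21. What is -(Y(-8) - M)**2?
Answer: -37 + 44*I*sqrt(21) ≈ -37.0 + 201.63*I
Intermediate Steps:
Y(X) = (-3 + X)*(7 + X)
M = 2*I*sqrt(21) (M = sqrt(-21 - 63) = sqrt(-84) = 2*I*sqrt(21) ≈ 9.1651*I)
-(Y(-8) - M)**2 = -((-21 + (-8)**2 + 4*(-8)) - 2*I*sqrt(21))**2 = -((-21 + 64 - 32) - 2*I*sqrt(21))**2 = -(11 - 2*I*sqrt(21))**2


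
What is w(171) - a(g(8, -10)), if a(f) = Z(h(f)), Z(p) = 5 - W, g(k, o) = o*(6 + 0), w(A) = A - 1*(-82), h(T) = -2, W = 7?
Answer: 255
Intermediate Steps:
w(A) = 82 + A (w(A) = A + 82 = 82 + A)
g(k, o) = 6*o (g(k, o) = o*6 = 6*o)
Z(p) = -2 (Z(p) = 5 - 1*7 = 5 - 7 = -2)
a(f) = -2
w(171) - a(g(8, -10)) = (82 + 171) - 1*(-2) = 253 + 2 = 255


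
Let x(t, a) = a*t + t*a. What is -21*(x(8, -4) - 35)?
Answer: 2079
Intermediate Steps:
x(t, a) = 2*a*t (x(t, a) = a*t + a*t = 2*a*t)
-21*(x(8, -4) - 35) = -21*(2*(-4)*8 - 35) = -21*(-64 - 35) = -21*(-99) = 2079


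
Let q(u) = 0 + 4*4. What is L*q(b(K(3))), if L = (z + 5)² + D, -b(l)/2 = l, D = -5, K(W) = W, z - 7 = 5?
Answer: 4544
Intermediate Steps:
z = 12 (z = 7 + 5 = 12)
b(l) = -2*l
q(u) = 16 (q(u) = 0 + 16 = 16)
L = 284 (L = (12 + 5)² - 5 = 17² - 5 = 289 - 5 = 284)
L*q(b(K(3))) = 284*16 = 4544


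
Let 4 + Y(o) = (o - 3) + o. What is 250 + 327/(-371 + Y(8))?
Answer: 90173/362 ≈ 249.10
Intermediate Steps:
Y(o) = -7 + 2*o (Y(o) = -4 + ((o - 3) + o) = -4 + ((-3 + o) + o) = -4 + (-3 + 2*o) = -7 + 2*o)
250 + 327/(-371 + Y(8)) = 250 + 327/(-371 + (-7 + 2*8)) = 250 + 327/(-371 + (-7 + 16)) = 250 + 327/(-371 + 9) = 250 + 327/(-362) = 250 - 1/362*327 = 250 - 327/362 = 90173/362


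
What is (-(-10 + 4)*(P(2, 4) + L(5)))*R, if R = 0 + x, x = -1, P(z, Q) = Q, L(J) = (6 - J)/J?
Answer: -126/5 ≈ -25.200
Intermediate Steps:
L(J) = (6 - J)/J
R = -1 (R = 0 - 1 = -1)
(-(-10 + 4)*(P(2, 4) + L(5)))*R = -(-10 + 4)*(4 + (6 - 1*5)/5)*(-1) = -(-6)*(4 + (6 - 5)/5)*(-1) = -(-6)*(4 + (⅕)*1)*(-1) = -(-6)*(4 + ⅕)*(-1) = -(-6)*21/5*(-1) = -1*(-126/5)*(-1) = (126/5)*(-1) = -126/5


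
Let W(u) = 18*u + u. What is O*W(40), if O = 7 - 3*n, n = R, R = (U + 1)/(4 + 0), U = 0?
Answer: 4750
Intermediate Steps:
W(u) = 19*u
R = ¼ (R = (0 + 1)/(4 + 0) = 1/4 = 1*(¼) = ¼ ≈ 0.25000)
n = ¼ ≈ 0.25000
O = 25/4 (O = 7 - 3*¼ = 7 - ¾ = 25/4 ≈ 6.2500)
O*W(40) = 25*(19*40)/4 = (25/4)*760 = 4750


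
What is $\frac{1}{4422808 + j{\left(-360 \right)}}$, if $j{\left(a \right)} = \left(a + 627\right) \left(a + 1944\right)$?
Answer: $\frac{1}{4845736} \approx 2.0637 \cdot 10^{-7}$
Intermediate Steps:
$j{\left(a \right)} = \left(627 + a\right) \left(1944 + a\right)$
$\frac{1}{4422808 + j{\left(-360 \right)}} = \frac{1}{4422808 + \left(1218888 + \left(-360\right)^{2} + 2571 \left(-360\right)\right)} = \frac{1}{4422808 + \left(1218888 + 129600 - 925560\right)} = \frac{1}{4422808 + 422928} = \frac{1}{4845736}$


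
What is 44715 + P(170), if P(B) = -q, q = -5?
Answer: 44720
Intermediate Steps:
P(B) = 5 (P(B) = -1*(-5) = 5)
44715 + P(170) = 44715 + 5 = 44720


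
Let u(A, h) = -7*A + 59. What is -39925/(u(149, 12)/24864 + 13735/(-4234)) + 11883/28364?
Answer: 2483750562577741/204264111828 ≈ 12160.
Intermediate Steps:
u(A, h) = 59 - 7*A
-39925/(u(149, 12)/24864 + 13735/(-4234)) + 11883/28364 = -39925/((59 - 7*149)/24864 + 13735/(-4234)) + 11883/28364 = -39925/((59 - 1043)*(1/24864) + 13735*(-1/4234)) + 11883*(1/28364) = -39925/(-984*1/24864 - 13735/4234) + 11883/28364 = -39925/(-41/1036 - 13735/4234) + 11883/28364 = -39925/(-7201527/2193212) + 11883/28364 = -39925*(-2193212/7201527) + 11883/28364 = 87563989100/7201527 + 11883/28364 = 2483750562577741/204264111828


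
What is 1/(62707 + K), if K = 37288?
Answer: 1/99995 ≈ 1.0000e-5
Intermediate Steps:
1/(62707 + K) = 1/(62707 + 37288) = 1/99995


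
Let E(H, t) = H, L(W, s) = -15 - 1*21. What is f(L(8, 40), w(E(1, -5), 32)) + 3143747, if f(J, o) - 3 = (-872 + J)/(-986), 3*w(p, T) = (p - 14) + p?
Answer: 1549869204/493 ≈ 3.1438e+6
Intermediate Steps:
L(W, s) = -36 (L(W, s) = -15 - 21 = -36)
w(p, T) = -14/3 + 2*p/3 (w(p, T) = ((p - 14) + p)/3 = ((-14 + p) + p)/3 = (-14 + 2*p)/3 = -14/3 + 2*p/3)
f(J, o) = 1915/493 - J/986 (f(J, o) = 3 + (-872 + J)/(-986) = 3 + (-872 + J)*(-1/986) = 3 + (436/493 - J/986) = 1915/493 - J/986)
f(L(8, 40), w(E(1, -5), 32)) + 3143747 = (1915/493 - 1/986*(-36)) + 3143747 = (1915/493 + 18/493) + 3143747 = 1933/493 + 3143747 = 1549869204/493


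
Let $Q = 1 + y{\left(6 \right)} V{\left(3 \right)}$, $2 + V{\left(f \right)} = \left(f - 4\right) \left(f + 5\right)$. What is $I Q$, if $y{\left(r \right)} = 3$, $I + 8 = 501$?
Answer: $-14297$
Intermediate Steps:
$I = 493$ ($I = -8 + 501 = 493$)
$V{\left(f \right)} = -2 + \left(-4 + f\right) \left(5 + f\right)$ ($V{\left(f \right)} = -2 + \left(f - 4\right) \left(f + 5\right) = -2 + \left(-4 + f\right) \left(5 + f\right)$)
$Q = -29$ ($Q = 1 + 3 \left(-22 + 3 + 3^{2}\right) = 1 + 3 \left(-22 + 3 + 9\right) = 1 + 3 \left(-10\right) = 1 - 30 = -29$)
$I Q = 493 \left(-29\right) = -14297$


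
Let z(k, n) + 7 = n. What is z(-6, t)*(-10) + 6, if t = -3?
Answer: 106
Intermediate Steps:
z(k, n) = -7 + n
z(-6, t)*(-10) + 6 = (-7 - 3)*(-10) + 6 = -10*(-10) + 6 = 100 + 6 = 106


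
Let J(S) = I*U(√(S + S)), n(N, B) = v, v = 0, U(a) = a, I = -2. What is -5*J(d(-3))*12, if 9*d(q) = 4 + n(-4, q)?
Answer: 80*√2 ≈ 113.14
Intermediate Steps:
n(N, B) = 0
d(q) = 4/9 (d(q) = (4 + 0)/9 = (⅑)*4 = 4/9)
J(S) = -2*√2*√S (J(S) = -2*√(S + S) = -2*√2*√S)
-5*J(d(-3))*12 = -(-10)*√2*√(4/9)*12 = -(-10)*√2*2/3*12 = -(-20)*√2/3*12 = (20*√2/3)*12 = 80*√2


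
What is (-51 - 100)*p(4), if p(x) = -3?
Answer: 453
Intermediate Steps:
(-51 - 100)*p(4) = (-51 - 100)*(-3) = -151*(-3) = 453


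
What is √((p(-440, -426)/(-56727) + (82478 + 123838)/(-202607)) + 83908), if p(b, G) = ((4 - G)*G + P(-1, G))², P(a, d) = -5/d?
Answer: I*√2555868873709823049063686055/70958556306 ≈ 712.47*I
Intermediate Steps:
p(b, G) = (-5/G + G*(4 - G))² (p(b, G) = ((4 - G)*G - 5/G)² = (G*(4 - G) - 5/G)² = (-5/G + G*(4 - G))²)
√((p(-440, -426)/(-56727) + (82478 + 123838)/(-202607)) + 83908) = √((((5 + (-426)²*(-4 - 426))²/(-426)²)/(-56727) + (82478 + 123838)/(-202607)) + 83908) = √((((5 + 181476*(-430))²/181476)*(-1/56727) + 206316*(-1/202607)) + 83908) = √((((5 - 78034680)²/181476)*(-1/56727) - 206316/202607) + 83908) = √((((1/181476)*(-78034675)²)*(-1/56727) - 206316/202607) + 83908) = √((((1/181476)*6089410502355625)*(-1/56727) - 206316/202607) + 83908) = √(((6089410502355625/181476)*(-1/56727) - 206316/202607) + 83908) = √((-6089410502355625/10294589052 - 206316/202607) + 83908) = √(-1233759317589200966807/2085755804058564 + 83908) = √(-1058747719582254978695/2085755804058564) = I*√2555868873709823049063686055/70958556306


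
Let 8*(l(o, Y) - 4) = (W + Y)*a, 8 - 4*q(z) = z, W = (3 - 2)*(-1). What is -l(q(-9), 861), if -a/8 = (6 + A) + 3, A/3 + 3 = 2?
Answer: 5156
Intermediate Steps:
A = -3 (A = -9 + 3*2 = -9 + 6 = -3)
a = -48 (a = -8*((6 - 3) + 3) = -8*(3 + 3) = -8*6 = -48)
W = -1 (W = 1*(-1) = -1)
q(z) = 2 - z/4
l(o, Y) = 10 - 6*Y (l(o, Y) = 4 + ((-1 + Y)*(-48))/8 = 4 + (48 - 48*Y)/8 = 4 + (6 - 6*Y) = 10 - 6*Y)
-l(q(-9), 861) = -(10 - 6*861) = -(10 - 5166) = -1*(-5156) = 5156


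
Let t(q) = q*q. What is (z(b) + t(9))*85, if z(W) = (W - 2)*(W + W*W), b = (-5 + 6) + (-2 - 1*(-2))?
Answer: 6715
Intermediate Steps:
b = 1 (b = 1 + (-2 + 2) = 1 + 0 = 1)
t(q) = q²
z(W) = (-2 + W)*(W + W²)
(z(b) + t(9))*85 = (1*(-2 + 1² - 1*1) + 9²)*85 = (1*(-2 + 1 - 1) + 81)*85 = (1*(-2) + 81)*85 = (-2 + 81)*85 = 79*85 = 6715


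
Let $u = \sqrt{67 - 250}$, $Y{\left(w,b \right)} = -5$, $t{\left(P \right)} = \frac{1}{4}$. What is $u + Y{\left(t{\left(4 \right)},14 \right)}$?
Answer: $-5 + i \sqrt{183} \approx -5.0 + 13.528 i$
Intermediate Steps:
$t{\left(P \right)} = \frac{1}{4}$
$u = i \sqrt{183}$ ($u = \sqrt{-183} = i \sqrt{183} \approx 13.528 i$)
$u + Y{\left(t{\left(4 \right)},14 \right)} = i \sqrt{183} - 5 = -5 + i \sqrt{183}$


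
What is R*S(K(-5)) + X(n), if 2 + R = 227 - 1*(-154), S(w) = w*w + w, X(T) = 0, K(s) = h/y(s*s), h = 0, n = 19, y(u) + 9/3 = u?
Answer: 0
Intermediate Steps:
y(u) = -3 + u
K(s) = 0 (K(s) = 0/(-3 + s*s) = 0/(-3 + s²) = 0)
S(w) = w + w² (S(w) = w² + w = w + w²)
R = 379 (R = -2 + (227 - 1*(-154)) = -2 + (227 + 154) = -2 + 381 = 379)
R*S(K(-5)) + X(n) = 379*(0*(1 + 0)) + 0 = 379*(0*1) + 0 = 379*0 + 0 = 0 + 0 = 0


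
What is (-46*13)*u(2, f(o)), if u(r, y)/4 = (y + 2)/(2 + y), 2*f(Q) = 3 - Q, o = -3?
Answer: -2392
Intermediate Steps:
f(Q) = 3/2 - Q/2 (f(Q) = (3 - Q)/2 = 3/2 - Q/2)
u(r, y) = 4 (u(r, y) = 4*((y + 2)/(2 + y)) = 4*((2 + y)/(2 + y)) = 4*1 = 4)
(-46*13)*u(2, f(o)) = -46*13*4 = -598*4 = -2392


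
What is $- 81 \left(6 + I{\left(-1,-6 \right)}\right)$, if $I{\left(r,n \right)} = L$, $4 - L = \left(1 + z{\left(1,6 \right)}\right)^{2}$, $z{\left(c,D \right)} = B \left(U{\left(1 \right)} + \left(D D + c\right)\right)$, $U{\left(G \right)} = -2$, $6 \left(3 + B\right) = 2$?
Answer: $689751$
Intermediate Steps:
$B = - \frac{8}{3}$ ($B = -3 + \frac{1}{6} \cdot 2 = -3 + \frac{1}{3} = - \frac{8}{3} \approx -2.6667$)
$z{\left(c,D \right)} = \frac{16}{3} - \frac{8 c}{3} - \frac{8 D^{2}}{3}$ ($z{\left(c,D \right)} = - \frac{8 \left(-2 + \left(D D + c\right)\right)}{3} = - \frac{8 \left(-2 + \left(D^{2} + c\right)\right)}{3} = - \frac{8 \left(-2 + \left(c + D^{2}\right)\right)}{3} = - \frac{8 \left(-2 + c + D^{2}\right)}{3} = \frac{16}{3} - \frac{8 c}{3} - \frac{8 D^{2}}{3}$)
$L = - \frac{76693}{9}$ ($L = 4 - \left(1 - \left(- \frac{8}{3} + 96\right)\right)^{2} = 4 - \left(1 - \frac{280}{3}\right)^{2} = 4 - \left(- \frac{277}{3}\right)^{2} = 4 - \frac{76729}{9} = - \frac{76693}{9} \approx -8521.4$)
$I{\left(r,n \right)} = - \frac{76693}{9}$
$- 81 \left(6 + I{\left(-1,-6 \right)}\right) = - 81 \left(6 - \frac{76693}{9}\right) = \left(-81\right) \left(- \frac{76639}{9}\right) = 689751$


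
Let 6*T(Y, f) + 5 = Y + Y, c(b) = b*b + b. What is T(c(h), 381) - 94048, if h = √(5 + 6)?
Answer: -564271/6 + √11/3 ≈ -94044.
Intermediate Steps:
h = √11 ≈ 3.3166
c(b) = b + b² (c(b) = b² + b = b + b²)
T(Y, f) = -⅚ + Y/3 (T(Y, f) = -⅚ + (Y + Y)/6 = -⅚ + (2*Y)/6 = -⅚ + Y/3)
T(c(h), 381) - 94048 = (-⅚ + (√11*(1 + √11))/3) - 94048 = (-⅚ + √11*(1 + √11)/3) - 94048 = -564293/6 + √11*(1 + √11)/3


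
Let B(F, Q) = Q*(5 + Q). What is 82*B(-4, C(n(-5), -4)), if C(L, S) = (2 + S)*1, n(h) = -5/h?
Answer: -492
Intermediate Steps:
C(L, S) = 2 + S
82*B(-4, C(n(-5), -4)) = 82*((2 - 4)*(5 + (2 - 4))) = 82*(-2*(5 - 2)) = 82*(-2*3) = 82*(-6) = -492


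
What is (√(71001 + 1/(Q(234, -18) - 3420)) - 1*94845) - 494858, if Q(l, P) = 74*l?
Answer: -589703 + √380839140242/2316 ≈ -5.8944e+5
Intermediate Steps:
(√(71001 + 1/(Q(234, -18) - 3420)) - 1*94845) - 494858 = (√(71001 + 1/(74*234 - 3420)) - 1*94845) - 494858 = (√(71001 + 1/(17316 - 3420)) - 94845) - 494858 = (√(71001 + 1/13896) - 94845) - 494858 = (√(986629897/13896) - 94845) - 494858 = (√380839140242/2316 - 94845) - 494858 = (-94845 + √380839140242/2316) - 494858 = -589703 + √380839140242/2316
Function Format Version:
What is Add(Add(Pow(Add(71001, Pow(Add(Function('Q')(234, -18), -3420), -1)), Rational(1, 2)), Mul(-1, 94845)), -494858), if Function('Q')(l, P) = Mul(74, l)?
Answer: Add(-589703, Mul(Rational(1, 2316), Pow(380839140242, Rational(1, 2)))) ≈ -5.8944e+5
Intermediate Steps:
Add(Add(Pow(Add(71001, Pow(Add(Function('Q')(234, -18), -3420), -1)), Rational(1, 2)), Mul(-1, 94845)), -494858) = Add(Add(Pow(Add(71001, Pow(Add(Mul(74, 234), -3420), -1)), Rational(1, 2)), Mul(-1, 94845)), -494858) = Add(Add(Pow(Add(71001, Pow(Add(17316, -3420), -1)), Rational(1, 2)), -94845), -494858) = Add(Add(Pow(Add(71001, Pow(13896, -1)), Rational(1, 2)), -94845), -494858) = Add(Add(Pow(Add(71001, Rational(1, 13896)), Rational(1, 2)), -94845), -494858) = Add(Add(Pow(Rational(986629897, 13896), Rational(1, 2)), -94845), -494858) = Add(Add(Mul(Rational(1, 2316), Pow(380839140242, Rational(1, 2))), -94845), -494858) = Add(Add(-94845, Mul(Rational(1, 2316), Pow(380839140242, Rational(1, 2)))), -494858) = Add(-589703, Mul(Rational(1, 2316), Pow(380839140242, Rational(1, 2))))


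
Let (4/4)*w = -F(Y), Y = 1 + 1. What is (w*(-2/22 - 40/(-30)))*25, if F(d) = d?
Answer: -2050/33 ≈ -62.121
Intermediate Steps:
Y = 2
w = -2 (w = -1*2 = -2)
(w*(-2/22 - 40/(-30)))*25 = -2*(-2/22 - 40/(-30))*25 = -2*(-2*1/22 - 40*(-1/30))*25 = -2*(-1/11 + 4/3)*25 = -2*41/33*25 = -82/33*25 = -2050/33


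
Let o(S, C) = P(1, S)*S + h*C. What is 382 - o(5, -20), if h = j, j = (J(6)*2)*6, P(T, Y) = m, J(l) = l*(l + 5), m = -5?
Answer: 16247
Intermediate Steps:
J(l) = l*(5 + l)
P(T, Y) = -5
j = 792 (j = ((6*(5 + 6))*2)*6 = ((6*11)*2)*6 = (66*2)*6 = 132*6 = 792)
h = 792
o(S, C) = -5*S + 792*C
382 - o(5, -20) = 382 - (-5*5 + 792*(-20)) = 382 - (-25 - 15840) = 382 - 1*(-15865) = 382 + 15865 = 16247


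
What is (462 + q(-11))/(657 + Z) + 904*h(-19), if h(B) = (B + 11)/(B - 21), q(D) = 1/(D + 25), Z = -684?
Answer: 309367/1890 ≈ 163.69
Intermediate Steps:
q(D) = 1/(25 + D)
h(B) = (11 + B)/(-21 + B)
(462 + q(-11))/(657 + Z) + 904*h(-19) = (462 + 1/(25 - 11))/(657 - 684) + 904*((11 - 19)/(-21 - 19)) = (462 + 1/14)/(-27) + 904*(-8/(-40)) = (462 + 1/14)*(-1/27) + 904*(-1/40*(-8)) = (6469/14)*(-1/27) + 904*(⅕) = -6469/378 + 904/5 = 309367/1890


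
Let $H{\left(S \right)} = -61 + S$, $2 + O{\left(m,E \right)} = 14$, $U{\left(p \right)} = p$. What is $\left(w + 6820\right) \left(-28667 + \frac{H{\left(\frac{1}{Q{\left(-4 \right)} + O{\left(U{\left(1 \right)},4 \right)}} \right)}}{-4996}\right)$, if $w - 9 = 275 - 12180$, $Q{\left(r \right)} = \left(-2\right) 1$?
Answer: $\frac{1817465240259}{12490} \approx 1.4551 \cdot 10^{8}$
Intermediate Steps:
$Q{\left(r \right)} = -2$
$O{\left(m,E \right)} = 12$ ($O{\left(m,E \right)} = -2 + 14 = 12$)
$w = -11896$ ($w = 9 + \left(275 - 12180\right) = 9 - 11905 = -11896$)
$\left(w + 6820\right) \left(-28667 + \frac{H{\left(\frac{1}{Q{\left(-4 \right)} + O{\left(U{\left(1 \right)},4 \right)}} \right)}}{-4996}\right) = \left(-11896 + 6820\right) \left(-28667 + \frac{-61 + \frac{1}{-2 + 12}}{-4996}\right) = - 5076 \left(-28667 + \left(-61 + \frac{1}{10}\right) \left(- \frac{1}{4996}\right)\right) = - 5076 \left(-28667 - - \frac{609}{49960}\right) = - 5076 \left(-28667 + \frac{609}{49960}\right) = \left(-5076\right) \left(- \frac{1432202711}{49960}\right) = \frac{1817465240259}{12490}$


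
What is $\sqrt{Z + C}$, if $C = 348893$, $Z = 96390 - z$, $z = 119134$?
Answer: $\sqrt{326149} \approx 571.09$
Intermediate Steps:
$Z = -22744$ ($Z = 96390 - 119134 = -22744$)
$\sqrt{Z + C} = \sqrt{-22744 + 348893} = \sqrt{326149}$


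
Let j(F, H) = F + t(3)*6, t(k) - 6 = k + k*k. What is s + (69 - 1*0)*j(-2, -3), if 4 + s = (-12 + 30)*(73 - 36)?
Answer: 7976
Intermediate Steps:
t(k) = 6 + k + k² (t(k) = 6 + (k + k*k) = 6 + (k + k²) = 6 + k + k²)
s = 662 (s = -4 + (-12 + 30)*(73 - 36) = -4 + 18*37 = -4 + 666 = 662)
j(F, H) = 108 + F (j(F, H) = F + (6 + 3 + 3²)*6 = F + (6 + 3 + 9)*6 = F + 18*6 = F + 108 = 108 + F)
s + (69 - 1*0)*j(-2, -3) = 662 + (69 - 1*0)*(108 - 2) = 662 + (69 + 0)*106 = 662 + 69*106 = 662 + 7314 = 7976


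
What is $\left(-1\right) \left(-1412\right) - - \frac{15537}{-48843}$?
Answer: $\frac{22983593}{16281} \approx 1411.7$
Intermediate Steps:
$\left(-1\right) \left(-1412\right) - - \frac{15537}{-48843} = 1412 - \left(-15537\right) \left(- \frac{1}{48843}\right) = 1412 - \frac{5179}{16281} = \frac{22983593}{16281}$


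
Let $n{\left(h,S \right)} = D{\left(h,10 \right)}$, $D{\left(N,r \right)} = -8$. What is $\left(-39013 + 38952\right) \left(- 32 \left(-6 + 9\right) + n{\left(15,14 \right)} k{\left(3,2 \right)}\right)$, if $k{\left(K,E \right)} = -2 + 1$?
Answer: $5368$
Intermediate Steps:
$k{\left(K,E \right)} = -1$
$n{\left(h,S \right)} = -8$
$\left(-39013 + 38952\right) \left(- 32 \left(-6 + 9\right) + n{\left(15,14 \right)} k{\left(3,2 \right)}\right) = \left(-39013 + 38952\right) \left(- 32 \left(-6 + 9\right) - -8\right) = - 61 \left(\left(-32\right) 3 + 8\right) = - 61 \left(-96 + 8\right) = \left(-61\right) \left(-88\right) = 5368$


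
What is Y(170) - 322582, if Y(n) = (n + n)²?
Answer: -206982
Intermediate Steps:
Y(n) = 4*n² (Y(n) = (2*n)² = 4*n²)
Y(170) - 322582 = 4*170² - 322582 = 4*28900 - 322582 = 115600 - 322582 = -206982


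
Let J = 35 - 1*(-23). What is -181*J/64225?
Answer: -10498/64225 ≈ -0.16346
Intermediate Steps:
J = 58 (J = 35 + 23 = 58)
-181*J/64225 = -181*58/64225 = -10498*1/64225 = -10498/64225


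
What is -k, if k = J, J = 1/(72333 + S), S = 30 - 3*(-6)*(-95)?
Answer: -1/70653 ≈ -1.4154e-5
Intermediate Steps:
S = -1680 (S = 30 + 18*(-95) = 30 - 1710 = -1680)
J = 1/70653 (J = 1/(72333 - 1680) = 1/70653 ≈ 1.4154e-5)
k = 1/70653 ≈ 1.4154e-5
-k = -1*1/70653 = -1/70653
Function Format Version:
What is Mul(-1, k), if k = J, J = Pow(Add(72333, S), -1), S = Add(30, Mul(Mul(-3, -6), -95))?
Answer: Rational(-1, 70653) ≈ -1.4154e-5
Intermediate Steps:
S = -1680 (S = Add(30, Mul(18, -95)) = Add(30, -1710) = -1680)
J = Rational(1, 70653) (J = Pow(Add(72333, -1680), -1) = Pow(70653, -1) = Rational(1, 70653) ≈ 1.4154e-5)
k = Rational(1, 70653) ≈ 1.4154e-5
Mul(-1, k) = Mul(-1, Rational(1, 70653)) = Rational(-1, 70653)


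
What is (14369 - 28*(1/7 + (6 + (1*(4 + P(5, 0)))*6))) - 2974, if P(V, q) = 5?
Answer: 9711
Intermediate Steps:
(14369 - 28*(1/7 + (6 + (1*(4 + P(5, 0)))*6))) - 2974 = (14369 - 28*(1/7 + (6 + (1*(4 + 5))*6))) - 2974 = (14369 - 28*(⅐ + (6 + (1*9)*6))) - 2974 = (14369 - 28*(⅐ + (6 + 9*6))) - 2974 = (14369 - 28*(⅐ + (6 + 54))) - 2974 = (14369 - 28*(⅐ + 60)) - 2974 = (14369 - 28*421/7) - 2974 = (14369 - 1684) - 2974 = 12685 - 2974 = 9711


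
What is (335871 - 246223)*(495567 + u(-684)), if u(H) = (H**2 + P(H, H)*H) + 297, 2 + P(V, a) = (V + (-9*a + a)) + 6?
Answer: -207446189184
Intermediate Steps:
P(V, a) = 4 + V - 8*a (P(V, a) = -2 + ((V + (-9*a + a)) + 6) = -2 + ((V - 8*a) + 6) = -2 + (6 + V - 8*a) = 4 + V - 8*a)
u(H) = 297 + H**2 + H*(4 - 7*H) (u(H) = (H**2 + (4 + H - 8*H)*H) + 297 = (H**2 + (4 - 7*H)*H) + 297 = (H**2 + H*(4 - 7*H)) + 297 = 297 + H**2 + H*(4 - 7*H))
(335871 - 246223)*(495567 + u(-684)) = (335871 - 246223)*(495567 + (297 - 6*(-684)**2 + 4*(-684))) = 89648*(495567 + (297 - 6*467856 - 2736)) = 89648*(495567 + (297 - 2807136 - 2736)) = 89648*(495567 - 2809575) = 89648*(-2314008) = -207446189184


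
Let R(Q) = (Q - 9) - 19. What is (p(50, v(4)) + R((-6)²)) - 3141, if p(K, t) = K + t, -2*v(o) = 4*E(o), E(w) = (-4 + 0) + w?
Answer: -3083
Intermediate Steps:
E(w) = -4 + w
v(o) = 8 - 2*o (v(o) = -2*(-4 + o) = -(-16 + 4*o)/2 = 8 - 2*o)
R(Q) = -28 + Q (R(Q) = (-9 + Q) - 19 = -28 + Q)
(p(50, v(4)) + R((-6)²)) - 3141 = ((50 + (8 - 2*4)) + (-28 + (-6)²)) - 3141 = ((50 + (8 - 8)) + (-28 + 36)) - 3141 = ((50 + 0) + 8) - 3141 = (50 + 8) - 3141 = 58 - 3141 = -3083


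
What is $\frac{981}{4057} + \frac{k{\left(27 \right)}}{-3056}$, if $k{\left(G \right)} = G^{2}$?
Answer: $\frac{40383}{12398192} \approx 0.0032572$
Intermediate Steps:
$\frac{981}{4057} + \frac{k{\left(27 \right)}}{-3056} = \frac{981}{4057} + \frac{27^{2}}{-3056} = 981 \cdot \frac{1}{4057} + 729 \left(- \frac{1}{3056}\right) = \frac{981}{4057} - \frac{729}{3056} = \frac{40383}{12398192}$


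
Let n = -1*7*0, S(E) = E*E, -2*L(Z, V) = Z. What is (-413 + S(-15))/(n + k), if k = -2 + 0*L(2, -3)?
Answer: 94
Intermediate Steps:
L(Z, V) = -Z/2
S(E) = E²
k = -2 (k = -2 + 0*(-½*2) = -2 + 0*(-1) = -2 + 0 = -2)
n = 0 (n = -7*0 = 0)
(-413 + S(-15))/(n + k) = (-413 + (-15)²)/(0 - 2) = (-413 + 225)/(-2) = -188*(-½) = 94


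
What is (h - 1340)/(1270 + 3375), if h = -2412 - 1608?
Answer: -1072/929 ≈ -1.1539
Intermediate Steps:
h = -4020
(h - 1340)/(1270 + 3375) = (-4020 - 1340)/(1270 + 3375) = -5360/4645 = -5360*1/4645 = -1072/929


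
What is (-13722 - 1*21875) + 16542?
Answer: -19055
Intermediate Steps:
(-13722 - 1*21875) + 16542 = (-13722 - 21875) + 16542 = -35597 + 16542 = -19055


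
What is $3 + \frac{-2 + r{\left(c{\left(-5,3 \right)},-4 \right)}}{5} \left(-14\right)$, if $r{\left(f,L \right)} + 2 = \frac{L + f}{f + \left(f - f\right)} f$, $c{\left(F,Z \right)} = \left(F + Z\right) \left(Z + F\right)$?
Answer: $\frac{71}{5} \approx 14.2$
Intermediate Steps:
$c{\left(F,Z \right)} = \left(F + Z\right)^{2}$ ($c{\left(F,Z \right)} = \left(F + Z\right) \left(F + Z\right) = \left(F + Z\right)^{2}$)
$r{\left(f,L \right)} = -2 + L + f$ ($r{\left(f,L \right)} = -2 + \frac{L + f}{f + \left(f - f\right)} f = -2 + \frac{L + f}{f + 0} f = -2 + \frac{L + f}{f} f = -2 + \left(L + f\right) = -2 + L + f$)
$3 + \frac{-2 + r{\left(c{\left(-5,3 \right)},-4 \right)}}{5} \left(-14\right) = 3 + \frac{-2 - \left(6 - \left(-5 + 3\right)^{2}\right)}{5} \left(-14\right) = 3 + \left(-2 - \left(6 - 4\right)\right) \frac{1}{5} \left(-14\right) = 3 + \left(-2 - 2\right) \frac{1}{5} \left(-14\right) = 3 + \left(-4\right) \frac{1}{5} \left(-14\right) = 3 - - \frac{56}{5} = 3 + \frac{56}{5} = \frac{71}{5}$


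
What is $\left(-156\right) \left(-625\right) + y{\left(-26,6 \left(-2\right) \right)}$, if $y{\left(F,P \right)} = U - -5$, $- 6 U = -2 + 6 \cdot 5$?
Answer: $\frac{292501}{3} \approx 97500.0$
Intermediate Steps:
$U = - \frac{14}{3}$ ($U = - \frac{-2 + 6 \cdot 5}{6} = - \frac{-2 + 30}{6} = \left(- \frac{1}{6}\right) 28 = - \frac{14}{3} \approx -4.6667$)
$y{\left(F,P \right)} = \frac{1}{3}$ ($y{\left(F,P \right)} = - \frac{14}{3} - -5 = - \frac{14}{3} + 5 = \frac{1}{3}$)
$\left(-156\right) \left(-625\right) + y{\left(-26,6 \left(-2\right) \right)} = \left(-156\right) \left(-625\right) + \frac{1}{3} = 97500 + \frac{1}{3} = \frac{292501}{3}$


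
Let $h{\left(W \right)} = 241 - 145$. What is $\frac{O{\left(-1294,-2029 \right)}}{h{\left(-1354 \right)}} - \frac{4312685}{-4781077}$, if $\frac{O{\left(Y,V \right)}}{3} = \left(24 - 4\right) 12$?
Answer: $\frac{80341525}{9562154} \approx 8.402$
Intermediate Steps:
$O{\left(Y,V \right)} = 720$ ($O{\left(Y,V \right)} = 3 \left(24 - 4\right) 12 = 3 \cdot 20 \cdot 12 = 3 \cdot 240 = 720$)
$h{\left(W \right)} = 96$ ($h{\left(W \right)} = 241 - 145 = 96$)
$\frac{O{\left(-1294,-2029 \right)}}{h{\left(-1354 \right)}} - \frac{4312685}{-4781077} = \frac{720}{96} - \frac{4312685}{-4781077} = 720 \cdot \frac{1}{96} - - \frac{4312685}{4781077} = \frac{15}{2} + \frac{4312685}{4781077} = \frac{80341525}{9562154}$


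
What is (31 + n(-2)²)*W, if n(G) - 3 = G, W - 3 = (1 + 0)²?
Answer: 128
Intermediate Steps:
W = 4 (W = 3 + (1 + 0)² = 3 + 1² = 3 + 1 = 4)
n(G) = 3 + G
(31 + n(-2)²)*W = (31 + (3 - 2)²)*4 = (31 + 1²)*4 = (31 + 1)*4 = 32*4 = 128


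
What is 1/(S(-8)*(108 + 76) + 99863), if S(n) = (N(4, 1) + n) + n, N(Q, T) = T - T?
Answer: 1/96919 ≈ 1.0318e-5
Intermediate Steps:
N(Q, T) = 0
S(n) = 2*n (S(n) = (0 + n) + n = n + n = 2*n)
1/(S(-8)*(108 + 76) + 99863) = 1/((2*(-8))*(108 + 76) + 99863) = 1/(-16*184 + 99863) = 1/(-2944 + 99863) = 1/96919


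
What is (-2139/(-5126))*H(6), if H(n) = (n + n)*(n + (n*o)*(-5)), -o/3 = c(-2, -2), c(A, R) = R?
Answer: -2233116/2563 ≈ -871.29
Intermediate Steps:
o = 6 (o = -3*(-2) = 6)
H(n) = -58*n**2 (H(n) = (n + n)*(n + (n*6)*(-5)) = (2*n)*(n + (6*n)*(-5)) = (2*n)*(n - 30*n) = (2*n)*(-29*n) = -58*n**2)
(-2139/(-5126))*H(6) = (-2139/(-5126))*(-58*6**2) = (-2139*(-1/5126))*(-58*36) = (2139/5126)*(-2088) = -2233116/2563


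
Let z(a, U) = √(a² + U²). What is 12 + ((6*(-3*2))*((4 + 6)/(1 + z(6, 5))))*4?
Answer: 36 - 24*√61 ≈ -151.45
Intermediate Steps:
z(a, U) = √(U² + a²)
12 + ((6*(-3*2))*((4 + 6)/(1 + z(6, 5))))*4 = 12 + ((6*(-3*2))*((4 + 6)/(1 + √(5² + 6²))))*4 = 12 + ((6*(-6))*(10/(1 + √(25 + 36))))*4 = 12 - 360/(1 + √61)*4 = 12 - 1440/(1 + √61)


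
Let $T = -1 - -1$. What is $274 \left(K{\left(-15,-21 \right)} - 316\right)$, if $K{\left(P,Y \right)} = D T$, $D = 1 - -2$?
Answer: $-86584$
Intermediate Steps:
$T = 0$ ($T = -1 + 1 = 0$)
$D = 3$ ($D = 1 + 2 = 3$)
$K{\left(P,Y \right)} = 0$ ($K{\left(P,Y \right)} = 3 \cdot 0 = 0$)
$274 \left(K{\left(-15,-21 \right)} - 316\right) = 274 \left(0 - 316\right) = 274 \left(-316\right) = -86584$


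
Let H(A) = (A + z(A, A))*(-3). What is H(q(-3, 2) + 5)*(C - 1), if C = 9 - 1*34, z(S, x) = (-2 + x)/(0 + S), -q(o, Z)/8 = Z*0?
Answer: 2184/5 ≈ 436.80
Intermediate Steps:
q(o, Z) = 0 (q(o, Z) = -8*Z*0 = -8*0 = 0)
z(S, x) = (-2 + x)/S
C = -25 (C = 9 - 34 = -25)
H(A) = -3*A - 3*(-2 + A)/A (H(A) = (A + (-2 + A)/A)*(-3) = -3*A - 3*(-2 + A)/A)
H(q(-3, 2) + 5)*(C - 1) = (-3 - 3*(0 + 5) + 6/(0 + 5))*(-25 - 1) = (-3 - 3*5 + 6/5)*(-26) = (-3 - 15 + 6*(⅕))*(-26) = (-3 - 15 + 6/5)*(-26) = -84/5*(-26) = 2184/5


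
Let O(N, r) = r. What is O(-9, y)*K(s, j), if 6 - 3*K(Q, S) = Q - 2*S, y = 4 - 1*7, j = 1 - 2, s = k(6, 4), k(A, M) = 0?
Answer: -4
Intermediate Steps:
s = 0
j = -1
y = -3 (y = 4 - 7 = -3)
K(Q, S) = 2 - Q/3 + 2*S/3 (K(Q, S) = 2 - (Q - 2*S)/3 = 2 + (-Q/3 + 2*S/3) = 2 - Q/3 + 2*S/3)
O(-9, y)*K(s, j) = -3*(2 - ⅓*0 + (⅔)*(-1)) = -3*(2 + 0 - ⅔) = -3*4/3 = -4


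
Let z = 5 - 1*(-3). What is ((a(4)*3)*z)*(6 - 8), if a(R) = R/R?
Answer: -48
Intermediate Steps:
a(R) = 1
z = 8 (z = 5 + 3 = 8)
((a(4)*3)*z)*(6 - 8) = ((1*3)*8)*(6 - 8) = (3*8)*(-2) = 24*(-2) = -48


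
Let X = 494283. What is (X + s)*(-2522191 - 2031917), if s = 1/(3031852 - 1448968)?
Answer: -98975017677841019/43969 ≈ -2.2510e+12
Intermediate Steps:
s = 1/1582884 ≈ 6.3176e-7
(X + s)*(-2522191 - 2031917) = (494283 + 1/1582884)*(-2522191 - 2031917) = (782392652173/1582884)*(-4554108) = -98975017677841019/43969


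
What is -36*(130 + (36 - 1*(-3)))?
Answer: -6084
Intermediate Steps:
-36*(130 + (36 - 1*(-3))) = -36*(130 + (36 + 3)) = -36*(130 + 39) = -36*169 = -6084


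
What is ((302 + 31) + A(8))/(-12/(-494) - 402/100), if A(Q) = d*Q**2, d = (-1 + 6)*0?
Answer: -456950/5483 ≈ -83.339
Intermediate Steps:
d = 0 (d = 5*0 = 0)
A(Q) = 0 (A(Q) = 0*Q**2 = 0)
((302 + 31) + A(8))/(-12/(-494) - 402/100) = ((302 + 31) + 0)/(-12/(-494) - 402/100) = (333 + 0)/(-12*(-1/494) - 402*1/100) = 333/(6/247 - 201/50) = 333/(-49347/12350) = 333*(-12350/49347) = -456950/5483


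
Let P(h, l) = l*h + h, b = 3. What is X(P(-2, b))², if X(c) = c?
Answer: 64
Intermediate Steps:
P(h, l) = h + h*l (P(h, l) = h*l + h = h + h*l)
X(P(-2, b))² = (-2*(1 + 3))² = (-2*4)² = (-8)² = 64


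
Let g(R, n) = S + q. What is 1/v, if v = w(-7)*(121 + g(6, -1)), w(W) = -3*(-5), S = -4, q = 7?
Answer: 1/1860 ≈ 0.00053763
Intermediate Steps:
w(W) = 15
g(R, n) = 3 (g(R, n) = -4 + 7 = 3)
v = 1860 (v = 15*(121 + 3) = 15*124 = 1860)
1/v = 1/1860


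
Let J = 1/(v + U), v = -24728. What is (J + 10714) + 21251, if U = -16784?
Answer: 1326931079/41512 ≈ 31965.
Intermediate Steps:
J = -1/41512 (J = 1/(-24728 - 16784) = 1/(-41512) = -1/41512 ≈ -2.4089e-5)
(J + 10714) + 21251 = (-1/41512 + 10714) + 21251 = 444759567/41512 + 21251 = 1326931079/41512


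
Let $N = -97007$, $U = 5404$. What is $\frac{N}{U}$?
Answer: $- \frac{97007}{5404} \approx -17.951$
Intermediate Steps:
$\frac{N}{U} = - \frac{97007}{5404}$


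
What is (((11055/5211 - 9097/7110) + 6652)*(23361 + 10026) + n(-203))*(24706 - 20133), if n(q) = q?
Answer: 154870896315314641/152470 ≈ 1.0157e+12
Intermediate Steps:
(((11055/5211 - 9097/7110) + 6652)*(23361 + 10026) + n(-203))*(24706 - 20133) = (((11055/5211 - 9097/7110) + 6652)*(23361 + 10026) - 203)*(24706 - 20133) = (((11055*(1/5211) - 9097*1/7110) + 6652)*33387 - 203)*4573 = (((3685/1737 - 9097/7110) + 6652)*33387 - 203)*4573 = ((128381/152470 + 6652)*33387 - 203)*4573 = ((1014358821/152470)*33387 - 203)*4573 = (33866397956727/152470 - 203)*4573 = (33866367005317/152470)*4573 = 154870896315314641/152470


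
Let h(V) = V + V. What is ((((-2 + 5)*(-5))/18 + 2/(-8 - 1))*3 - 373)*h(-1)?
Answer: 2257/3 ≈ 752.33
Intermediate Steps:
h(V) = 2*V
((((-2 + 5)*(-5))/18 + 2/(-8 - 1))*3 - 373)*h(-1) = ((((-2 + 5)*(-5))/18 + 2/(-8 - 1))*3 - 373)*(2*(-1)) = (((3*(-5))*(1/18) + 2/(-9))*3 - 373)*(-2) = ((-15*1/18 + 2*(-⅑))*3 - 373)*(-2) = ((-⅚ - 2/9)*3 - 373)*(-2) = (-19/18*3 - 373)*(-2) = (-19/6 - 373)*(-2) = -2257/6*(-2) = 2257/3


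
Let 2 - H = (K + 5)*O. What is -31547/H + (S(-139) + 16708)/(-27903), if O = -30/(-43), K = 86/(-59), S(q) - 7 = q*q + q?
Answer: 2233166389505/33371988 ≈ 66917.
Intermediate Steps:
S(q) = 7 + q + q² (S(q) = 7 + (q*q + q) = 7 + (q² + q) = 7 + (q + q²) = 7 + q + q²)
K = -86/59 (K = 86*(-1/59) = -86/59 ≈ -1.4576)
O = 30/43 (O = -30*(-1/43) = 30/43 ≈ 0.69767)
H = -1196/2537 (H = 2 - (-86/59 + 5)*30/43 = 2 - 209*30/(59*43) = 2 - 1*6270/2537 = 2 - 6270/2537 = -1196/2537 ≈ -0.47142)
-31547/H + (S(-139) + 16708)/(-27903) = -31547/(-1196/2537) + ((7 - 139 + (-139)²) + 16708)/(-27903) = -31547*(-2537/1196) + ((7 - 139 + 19321) + 16708)*(-1/27903) = 80034739/1196 + (19189 + 16708)*(-1/27903) = 80034739/1196 + 35897*(-1/27903) = 80034739/1196 - 35897/27903 = 2233166389505/33371988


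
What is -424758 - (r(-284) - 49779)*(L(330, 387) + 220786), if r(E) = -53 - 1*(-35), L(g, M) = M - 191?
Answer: 11003815896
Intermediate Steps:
L(g, M) = -191 + M
r(E) = -18 (r(E) = -53 + 35 = -18)
-424758 - (r(-284) - 49779)*(L(330, 387) + 220786) = -424758 - (-18 - 49779)*((-191 + 387) + 220786) = -424758 - (-49797)*(196 + 220786) = -424758 - (-49797)*220982 = -424758 - 1*(-11004240654) = -424758 + 11004240654 = 11003815896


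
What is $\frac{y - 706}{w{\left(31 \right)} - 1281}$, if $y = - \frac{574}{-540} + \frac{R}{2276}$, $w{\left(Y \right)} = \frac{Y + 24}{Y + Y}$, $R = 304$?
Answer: $\frac{3356647667}{6096576105} \approx 0.55058$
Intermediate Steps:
$w{\left(Y \right)} = \frac{24 + Y}{2 Y}$
$y = \frac{183823}{153630}$ ($y = - \frac{574}{-540} + \frac{304}{2276} = \left(-574\right) \left(- \frac{1}{540}\right) + 304 \cdot \frac{1}{2276} = \frac{287}{270} + \frac{76}{569} = \frac{183823}{153630} \approx 1.1965$)
$\frac{y - 706}{w{\left(31 \right)} - 1281} = \frac{\frac{183823}{153630} - 706}{\frac{24 + 31}{2 \cdot 31} - 1281} = - \frac{108278957}{153630 \left(\frac{1}{2} \cdot \frac{1}{31} \cdot 55 - 1281\right)} = - \frac{108278957}{153630 \left(\frac{55}{62} - 1281\right)} = - \frac{108278957}{153630 \left(- \frac{79367}{62}\right)} = \left(- \frac{108278957}{153630}\right) \left(- \frac{62}{79367}\right) = \frac{3356647667}{6096576105}$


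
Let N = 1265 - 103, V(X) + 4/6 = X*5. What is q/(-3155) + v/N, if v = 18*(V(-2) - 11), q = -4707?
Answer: 2119542/1833055 ≈ 1.1563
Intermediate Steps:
V(X) = -⅔ + 5*X (V(X) = -⅔ + X*5 = -⅔ + 5*X)
v = -390 (v = 18*((-⅔ + 5*(-2)) - 11) = 18*((-⅔ - 10) - 11) = 18*(-32/3 - 11) = 18*(-65/3) = -390)
N = 1162
q/(-3155) + v/N = -4707/(-3155) - 390/1162 = -4707*(-1/3155) - 390*1/1162 = 4707/3155 - 195/581 = 2119542/1833055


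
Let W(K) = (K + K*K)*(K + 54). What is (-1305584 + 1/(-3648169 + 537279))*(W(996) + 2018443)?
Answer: -4243001526347044260723/3110890 ≈ -1.3639e+15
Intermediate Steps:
W(K) = (54 + K)*(K + K²) (W(K) = (K + K²)*(54 + K) = (54 + K)*(K + K²))
(-1305584 + 1/(-3648169 + 537279))*(W(996) + 2018443) = (-1305584 + 1/(-3648169 + 537279))*(996*(54 + 996² + 55*996) + 2018443) = (-1305584 + 1/(-3110890))*(996*(54 + 992016 + 54780) + 2018443) = (-1305584 - 1/3110890)*(996*1046850 + 2018443) = -4061528209761*(1042662600 + 2018443)/3110890 = -4061528209761/3110890*1044681043 = -4243001526347044260723/3110890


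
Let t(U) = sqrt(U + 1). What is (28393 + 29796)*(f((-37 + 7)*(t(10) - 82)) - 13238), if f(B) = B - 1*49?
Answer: -630012303 - 1745670*sqrt(11) ≈ -6.3580e+8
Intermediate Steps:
t(U) = sqrt(1 + U)
f(B) = -49 + B (f(B) = B - 49 = -49 + B)
(28393 + 29796)*(f((-37 + 7)*(t(10) - 82)) - 13238) = (28393 + 29796)*((-49 + (-37 + 7)*(sqrt(1 + 10) - 82)) - 13238) = 58189*((-49 - 30*(sqrt(11) - 82)) - 13238) = 58189*((-49 - 30*(-82 + sqrt(11))) - 13238) = 58189*((-49 + (2460 - 30*sqrt(11))) - 13238) = 58189*((2411 - 30*sqrt(11)) - 13238) = 58189*(-10827 - 30*sqrt(11)) = -630012303 - 1745670*sqrt(11)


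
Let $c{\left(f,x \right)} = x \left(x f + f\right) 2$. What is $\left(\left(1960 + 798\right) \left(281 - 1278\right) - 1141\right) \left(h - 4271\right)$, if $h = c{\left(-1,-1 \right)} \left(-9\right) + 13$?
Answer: $11713191686$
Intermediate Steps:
$c{\left(f,x \right)} = 2 x \left(f + f x\right)$ ($c{\left(f,x \right)} = x \left(f x + f\right) 2 = x \left(f + f x\right) 2 = 2 x \left(f + f x\right)$)
$h = 13$ ($h = 2 \left(-1\right) \left(-1\right) \left(1 - 1\right) \left(-9\right) + 13 = 2 \left(-1\right) \left(-1\right) 0 \left(-9\right) + 13 = 0 \left(-9\right) + 13 = 0 + 13 = 13$)
$\left(\left(1960 + 798\right) \left(281 - 1278\right) - 1141\right) \left(h - 4271\right) = \left(\left(1960 + 798\right) \left(281 - 1278\right) - 1141\right) \left(13 - 4271\right) = \left(2758 \left(-997\right) - 1141\right) \left(-4258\right) = \left(-2749726 - 1141\right) \left(-4258\right) = \left(-2750867\right) \left(-4258\right) = 11713191686$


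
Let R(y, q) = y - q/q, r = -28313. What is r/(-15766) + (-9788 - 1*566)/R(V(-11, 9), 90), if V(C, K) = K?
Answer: -40753665/31532 ≈ -1292.5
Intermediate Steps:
R(y, q) = -1 + y (R(y, q) = y - 1*1 = y - 1 = -1 + y)
r/(-15766) + (-9788 - 1*566)/R(V(-11, 9), 90) = -28313/(-15766) + (-9788 - 1*566)/(-1 + 9) = -28313*(-1/15766) + (-9788 - 566)/8 = 28313/15766 - 10354*⅛ = 28313/15766 - 5177/4 = -40753665/31532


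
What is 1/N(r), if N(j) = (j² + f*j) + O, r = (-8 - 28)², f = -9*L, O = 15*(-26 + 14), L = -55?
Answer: 1/2320956 ≈ 4.3086e-7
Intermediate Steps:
O = -180 (O = 15*(-12) = -180)
f = 495 (f = -9*(-55) = 495)
r = 1296 (r = (-36)² = 1296)
N(j) = -180 + j² + 495*j (N(j) = (j² + 495*j) - 180 = -180 + j² + 495*j)
1/N(r) = 1/(-180 + 1296² + 495*1296) = 1/(-180 + 1679616 + 641520) = 1/2320956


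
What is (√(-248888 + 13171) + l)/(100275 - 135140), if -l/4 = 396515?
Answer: 317212/6973 - I*√235717/34865 ≈ 45.491 - 0.013925*I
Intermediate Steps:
l = -1586060 (l = -4*396515 = -1586060)
(√(-248888 + 13171) + l)/(100275 - 135140) = (√(-248888 + 13171) - 1586060)/(100275 - 135140) = (√(-235717) - 1586060)/(-34865) = (I*√235717 - 1586060)*(-1/34865) = (-1586060 + I*√235717)*(-1/34865) = 317212/6973 - I*√235717/34865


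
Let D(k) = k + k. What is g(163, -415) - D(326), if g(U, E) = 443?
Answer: -209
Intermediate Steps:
D(k) = 2*k
g(163, -415) - D(326) = 443 - 2*326 = 443 - 1*652 = 443 - 652 = -209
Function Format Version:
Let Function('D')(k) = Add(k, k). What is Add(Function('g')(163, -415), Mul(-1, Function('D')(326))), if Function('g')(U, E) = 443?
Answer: -209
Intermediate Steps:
Function('D')(k) = Mul(2, k)
Add(Function('g')(163, -415), Mul(-1, Function('D')(326))) = Add(443, Mul(-1, Mul(2, 326))) = Add(443, Mul(-1, 652)) = Add(443, -652) = -209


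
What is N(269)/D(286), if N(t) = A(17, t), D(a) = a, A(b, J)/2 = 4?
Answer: 4/143 ≈ 0.027972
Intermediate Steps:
A(b, J) = 8 (A(b, J) = 2*4 = 8)
N(t) = 8
N(269)/D(286) = 8/286 = 8*(1/286) = 4/143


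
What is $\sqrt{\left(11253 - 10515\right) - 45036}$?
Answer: $3 i \sqrt{4922} \approx 210.47 i$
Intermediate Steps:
$\sqrt{\left(11253 - 10515\right) - 45036} = \sqrt{738 - 45036} = \sqrt{-44298} = 3 i \sqrt{4922}$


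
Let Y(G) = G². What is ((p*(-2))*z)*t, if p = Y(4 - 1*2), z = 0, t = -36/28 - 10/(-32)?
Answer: 0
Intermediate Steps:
t = -109/112 (t = -36*1/28 - 10*(-1/32) = -9/7 + 5/16 = -109/112 ≈ -0.97321)
p = 4 (p = (4 - 1*2)² = (4 - 2)² = 2² = 4)
((p*(-2))*z)*t = ((4*(-2))*0)*(-109/112) = -8*0*(-109/112) = 0*(-109/112) = 0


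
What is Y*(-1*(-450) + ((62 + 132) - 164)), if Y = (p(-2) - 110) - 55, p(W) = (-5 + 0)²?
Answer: -67200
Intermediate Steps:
p(W) = 25 (p(W) = (-5)² = 25)
Y = -140 (Y = (25 - 110) - 55 = -85 - 55 = -140)
Y*(-1*(-450) + ((62 + 132) - 164)) = -140*(-1*(-450) + ((62 + 132) - 164)) = -140*(450 + (194 - 164)) = -140*(450 + 30) = -140*480 = -67200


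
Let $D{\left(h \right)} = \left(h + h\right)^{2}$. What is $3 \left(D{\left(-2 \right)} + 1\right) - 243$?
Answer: $-192$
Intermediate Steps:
$D{\left(h \right)} = 4 h^{2}$ ($D{\left(h \right)} = \left(2 h\right)^{2} = 4 h^{2}$)
$3 \left(D{\left(-2 \right)} + 1\right) - 243 = 3 \left(4 \left(-2\right)^{2} + 1\right) - 243 = 3 \left(4 \cdot 4 + 1\right) - 243 = 3 \left(16 + 1\right) - 243 = 3 \cdot 17 - 243 = 51 - 243 = -192$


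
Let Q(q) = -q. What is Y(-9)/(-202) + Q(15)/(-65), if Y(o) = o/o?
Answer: 593/2626 ≈ 0.22582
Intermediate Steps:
Y(o) = 1
Y(-9)/(-202) + Q(15)/(-65) = 1/(-202) - 1*15/(-65) = 1*(-1/202) - 15*(-1/65) = -1/202 + 3/13 = 593/2626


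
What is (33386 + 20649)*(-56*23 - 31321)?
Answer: -1762027315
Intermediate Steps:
(33386 + 20649)*(-56*23 - 31321) = 54035*(-1288 - 31321) = 54035*(-32609) = -1762027315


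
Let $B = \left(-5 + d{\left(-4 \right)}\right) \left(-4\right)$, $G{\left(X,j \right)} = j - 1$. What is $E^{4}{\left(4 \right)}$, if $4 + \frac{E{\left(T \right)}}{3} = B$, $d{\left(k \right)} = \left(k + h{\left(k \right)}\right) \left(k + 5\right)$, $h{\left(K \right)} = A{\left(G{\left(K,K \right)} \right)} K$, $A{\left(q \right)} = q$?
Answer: $429981696$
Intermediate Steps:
$G{\left(X,j \right)} = -1 + j$ ($G{\left(X,j \right)} = j - 1 = -1 + j$)
$h{\left(K \right)} = K \left(-1 + K\right)$ ($h{\left(K \right)} = \left(-1 + K\right) K = K \left(-1 + K\right)$)
$d{\left(k \right)} = \left(5 + k\right) \left(k + k \left(-1 + k\right)\right)$ ($d{\left(k \right)} = \left(k + k \left(-1 + k\right)\right) \left(k + 5\right) = \left(k + k \left(-1 + k\right)\right) \left(5 + k\right) = \left(5 + k\right) \left(k + k \left(-1 + k\right)\right)$)
$B = -44$ ($B = \left(-5 + \left(-4\right)^{2} \left(5 - 4\right)\right) \left(-4\right) = \left(-5 + 16 \cdot 1\right) \left(-4\right) = \left(-5 + 16\right) \left(-4\right) = 11 \left(-4\right) = -44$)
$E{\left(T \right)} = -144$ ($E{\left(T \right)} = -12 + 3 \left(-44\right) = -12 - 132 = -144$)
$E^{4}{\left(4 \right)} = \left(-144\right)^{4} = 429981696$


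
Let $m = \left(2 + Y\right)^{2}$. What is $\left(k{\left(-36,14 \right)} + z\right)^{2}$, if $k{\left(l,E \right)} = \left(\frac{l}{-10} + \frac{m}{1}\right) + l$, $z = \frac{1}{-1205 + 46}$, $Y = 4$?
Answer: $\frac{435014449}{33582025} \approx 12.954$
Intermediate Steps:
$m = 36$ ($m = \left(2 + 4\right)^{2} = 6^{2} = 36$)
$z = - \frac{1}{1159}$ ($z = \frac{1}{-1159} = - \frac{1}{1159} \approx -0.00086281$)
$k{\left(l,E \right)} = 36 + \frac{9 l}{10}$ ($k{\left(l,E \right)} = \left(\frac{l}{-10} + \frac{36}{1}\right) + l = \left(l \left(- \frac{1}{10}\right) + 36 \cdot 1\right) + l = \left(- \frac{l}{10} + 36\right) + l = \left(36 - \frac{l}{10}\right) + l = 36 + \frac{9 l}{10}$)
$\left(k{\left(-36,14 \right)} + z\right)^{2} = \left(\left(36 + \frac{9}{10} \left(-36\right)\right) - \frac{1}{1159}\right)^{2} = \left(\left(36 - \frac{162}{5}\right) - \frac{1}{1159}\right)^{2} = \left(\frac{18}{5} - \frac{1}{1159}\right)^{2} = \left(\frac{20857}{5795}\right)^{2} = \frac{435014449}{33582025}$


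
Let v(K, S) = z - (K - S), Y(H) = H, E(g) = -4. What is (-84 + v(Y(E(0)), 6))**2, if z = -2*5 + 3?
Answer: 6561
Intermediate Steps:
z = -7 (z = -10 + 3 = -7)
v(K, S) = -7 + S - K (v(K, S) = -7 - (K - S) = -7 + (S - K) = -7 + S - K)
(-84 + v(Y(E(0)), 6))**2 = (-84 + (-7 + 6 - 1*(-4)))**2 = (-84 + (-7 + 6 + 4))**2 = (-84 + 3)**2 = (-81)**2 = 6561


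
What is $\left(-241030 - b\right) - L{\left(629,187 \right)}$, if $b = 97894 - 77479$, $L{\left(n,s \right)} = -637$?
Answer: $-260808$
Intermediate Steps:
$b = 20415$
$\left(-241030 - b\right) - L{\left(629,187 \right)} = \left(-241030 - 20415\right) - -637 = \left(-241030 - 20415\right) + 637 = -261445 + 637 = -260808$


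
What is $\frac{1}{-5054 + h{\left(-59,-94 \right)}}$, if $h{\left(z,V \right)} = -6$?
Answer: $- \frac{1}{5060} \approx -0.00019763$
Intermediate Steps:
$\frac{1}{-5054 + h{\left(-59,-94 \right)}} = \frac{1}{-5054 - 6} = \frac{1}{-5060} = - \frac{1}{5060}$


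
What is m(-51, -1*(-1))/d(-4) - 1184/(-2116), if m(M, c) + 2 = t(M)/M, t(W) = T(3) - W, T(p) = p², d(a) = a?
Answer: 24347/17986 ≈ 1.3537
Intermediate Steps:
t(W) = 9 - W (t(W) = 3² - W = 9 - W)
m(M, c) = -2 + (9 - M)/M
m(-51, -1*(-1))/d(-4) - 1184/(-2116) = (-3 + 9/(-51))/(-4) - 1184/(-2116) = (-3 + 9*(-1/51))*(-¼) - 1184*(-1/2116) = (-3 - 3/17)*(-¼) + 296/529 = -54/17*(-¼) + 296/529 = 27/34 + 296/529 = 24347/17986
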